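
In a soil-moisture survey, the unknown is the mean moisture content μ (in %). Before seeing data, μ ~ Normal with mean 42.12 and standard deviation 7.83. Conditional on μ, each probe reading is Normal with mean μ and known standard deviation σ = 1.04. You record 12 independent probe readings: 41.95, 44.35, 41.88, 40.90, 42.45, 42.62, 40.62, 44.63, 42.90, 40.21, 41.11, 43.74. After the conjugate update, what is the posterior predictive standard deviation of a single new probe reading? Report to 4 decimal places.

For Normal data with known variance σ², a Normal(μ₀, σ₀²) prior on μ is conjugate. Posterior precision = 1/σ₀² + n/σ²; posterior mean is the precision-weighted average of μ₀ and x̄.
σ₀² = 7.83² = 61.3089, σ² = 1.04² = 1.0816; σ² + n·σ₀² = 1.0816 + 12·61.3089 = 736.7884.
Posterior precision = 1/σ₀² + n/σ² = 1/61.3089 + 12/1.0816 = (σ² + n·σ₀²)/(σ₀²σ²) = 736.7884/(61.3089·1.0816); posterior variance σₙ² = σ₀²σ²/(σ² + n·σ₀²) = 61.3089·1.0816/736.7884 = 0.090001.
Predictive variance for one new observation = σₙ² + σ² = 61.3089·1.0816/736.7884 + 1.0816 = σ²·(σ₀² + 736.7884)/736.7884 = 1.0816·798.0973/736.7884 = 1.171601; SD = √(1.0816·798.0973/736.7884) = 1.0824.

1.0824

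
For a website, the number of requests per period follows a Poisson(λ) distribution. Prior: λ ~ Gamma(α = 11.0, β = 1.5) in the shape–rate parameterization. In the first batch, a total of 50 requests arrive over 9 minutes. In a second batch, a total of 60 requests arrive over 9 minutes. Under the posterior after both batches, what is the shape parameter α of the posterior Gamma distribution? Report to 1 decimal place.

With a Gamma(shape α, rate β) prior, the Poisson likelihood is conjugate: the posterior is Gamma(α + ΣXᵢ, β + n).
After batch 1: Gamma(α+S, β+n) = Gamma(11.0+50, 1.5+9) = Gamma(61.0, 10.5).
After batch 2: Gamma(α+S, β+n) = Gamma(61.0+60, 10.5+9) = Gamma(121.0, 19.5).
Posterior α = 121.0.

121.0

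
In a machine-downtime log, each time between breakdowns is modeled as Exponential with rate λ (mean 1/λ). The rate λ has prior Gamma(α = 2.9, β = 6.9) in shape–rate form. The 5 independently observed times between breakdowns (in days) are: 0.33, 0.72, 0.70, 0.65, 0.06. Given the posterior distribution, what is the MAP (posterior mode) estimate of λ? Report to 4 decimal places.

With a Gamma(shape α, rate β) prior on the exponential rate λ, the posterior after n observations with total T = Σxᵢ is Gamma(α+n, β+T).
Sum of observations T = 2.46 days; n = 5.
Posterior: Gamma(2.9+5, 6.9+2.46) = Gamma(7.9, 9.36).
Mode = (α−1)/β = 0.7372.

0.7372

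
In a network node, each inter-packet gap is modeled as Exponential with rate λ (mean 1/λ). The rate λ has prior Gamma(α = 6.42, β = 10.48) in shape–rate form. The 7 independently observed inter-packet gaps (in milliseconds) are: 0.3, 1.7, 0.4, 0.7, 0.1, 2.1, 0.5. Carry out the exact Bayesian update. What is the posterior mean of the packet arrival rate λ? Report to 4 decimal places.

0.8243

With a Gamma(shape α, rate β) prior on the exponential rate λ, the posterior after n observations with total T = Σxᵢ is Gamma(α+n, β+T).
Sum of observations T = 5.8 milliseconds; n = 7.
Posterior: Gamma(6.42+7, 10.48+5.8) = Gamma(13.42, 16.28).
Posterior mean of λ = α/β = 13.42/16.28 = 0.8243.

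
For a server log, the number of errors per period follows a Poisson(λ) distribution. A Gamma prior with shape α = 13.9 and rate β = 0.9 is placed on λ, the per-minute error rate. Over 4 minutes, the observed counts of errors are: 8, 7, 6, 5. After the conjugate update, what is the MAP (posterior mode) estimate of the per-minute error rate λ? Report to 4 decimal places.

With a Gamma(shape α, rate β) prior, the Poisson likelihood is conjugate: the posterior is Gamma(α + ΣXᵢ, β + n).
Sum of counts S = 26 over n = 4 minutes.
Posterior: Gamma(α+S, β+n) = Gamma(13.9+26, 0.9+4) = Gamma(39.9, 4.9).
Mode of Gamma(α,β) for α≥1 is (α−1)/β = 38.9/4.9 = 7.9388.

7.9388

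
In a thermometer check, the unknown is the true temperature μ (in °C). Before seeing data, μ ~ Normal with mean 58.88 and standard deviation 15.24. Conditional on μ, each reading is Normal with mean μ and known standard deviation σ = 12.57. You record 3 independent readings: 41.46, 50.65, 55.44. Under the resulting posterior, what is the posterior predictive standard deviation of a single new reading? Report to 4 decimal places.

For Normal data with known variance σ², a Normal(μ₀, σ₀²) prior on μ is conjugate. Posterior precision = 1/σ₀² + n/σ²; posterior mean is the precision-weighted average of μ₀ and x̄.
σ₀² = 15.24² = 232.2576, σ² = 12.57² = 158.0049; σ² + n·σ₀² = 158.0049 + 3·232.2576 = 854.7777.
Posterior precision = 1/σ₀² + n/σ² = 1/232.2576 + 3/158.0049 = (σ² + n·σ₀²)/(σ₀²σ²) = 854.7777/(232.2576·158.0049); posterior variance σₙ² = σ₀²σ²/(σ² + n·σ₀²) = 232.2576·158.0049/854.7777 = 42.932611.
Predictive variance for one new observation = σₙ² + σ² = 232.2576·158.0049/854.7777 + 158.0049 = σ²·(σ₀² + 854.7777)/854.7777 = 158.0049·1087.0353/854.7777 = 200.937511; SD = √(158.0049·1087.0353/854.7777) = 14.1752.

14.1752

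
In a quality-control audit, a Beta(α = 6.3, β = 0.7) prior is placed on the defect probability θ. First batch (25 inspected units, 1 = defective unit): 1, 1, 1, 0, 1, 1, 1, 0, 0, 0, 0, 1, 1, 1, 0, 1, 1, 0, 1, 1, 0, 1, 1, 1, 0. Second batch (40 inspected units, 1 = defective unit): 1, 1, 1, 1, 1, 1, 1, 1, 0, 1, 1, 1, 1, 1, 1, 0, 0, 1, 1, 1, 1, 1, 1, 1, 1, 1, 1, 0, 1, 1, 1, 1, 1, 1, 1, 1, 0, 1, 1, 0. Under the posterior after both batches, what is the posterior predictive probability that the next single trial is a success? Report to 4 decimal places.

The Beta prior is conjugate to a Binomial/Bernoulli likelihood; the update adds successes to α and failures to β.
After batch 1: Beta(6.3+16, 0.7+9) = Beta(22.3, 9.7).
After batch 2: Beta(22.3+34, 9.7+6) = Beta(56.3, 15.7).
For a single future Bernoulli trial, P(success | data) = α/(α+β) = 0.7819.

0.7819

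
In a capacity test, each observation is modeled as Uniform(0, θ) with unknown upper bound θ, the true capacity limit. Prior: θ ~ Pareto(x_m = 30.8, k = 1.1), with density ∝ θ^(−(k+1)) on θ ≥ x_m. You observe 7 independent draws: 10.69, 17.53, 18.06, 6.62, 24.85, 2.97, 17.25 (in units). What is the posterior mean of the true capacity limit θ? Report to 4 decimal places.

A Pareto(scale x_m, shape k) prior on the upper bound θ of Uniform(0, θ) is conjugate: posterior is Pareto(max(x_m, max xᵢ), k + n).
Sample maximum = 24.85; prior scale x_m = 30.8 → posterior scale = max = 30.80.
Posterior shape = 1.1 + 7 = 8.1.
E[θ|data] = k·x_m/(k−1) = 8.1·30.80/7.1 = 35.1380.

35.1380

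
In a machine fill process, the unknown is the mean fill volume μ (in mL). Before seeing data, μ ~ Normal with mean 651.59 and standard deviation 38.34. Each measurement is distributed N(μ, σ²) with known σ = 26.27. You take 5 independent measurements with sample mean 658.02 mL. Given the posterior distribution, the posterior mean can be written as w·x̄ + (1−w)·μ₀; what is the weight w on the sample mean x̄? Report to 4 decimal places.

For Normal data with known variance σ², a Normal(μ₀, σ₀²) prior on μ is conjugate. Posterior precision = 1/σ₀² + n/σ²; posterior mean is the precision-weighted average of μ₀ and x̄.
σ₀² = 38.34² = 1469.9556, σ² = 26.27² = 690.1129. Prior precision 1/σ₀² = 1/1469.9556; data precision n/σ² = 5/690.1129.
w = (n/σ²)/(1/σ₀² + n/σ²) = n·σ₀²/(σ² + n·σ₀²) = 5·1469.9556/(690.1129 + 5·1469.9556) = 7349.778/8039.8909 = 0.9142.

0.9142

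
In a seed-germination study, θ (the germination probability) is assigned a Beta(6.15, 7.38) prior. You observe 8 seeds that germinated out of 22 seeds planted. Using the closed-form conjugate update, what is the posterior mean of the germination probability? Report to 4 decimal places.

The Beta prior is conjugate to a Binomial/Bernoulli likelihood; the update adds successes to α and failures to β.
Posterior: Beta(α+k, β+n−k) = Beta(6.15+8, 7.38+14) = Beta(14.15, 21.38).
Posterior mean = α/(α+β) = 14.15/35.53 = 0.3983.

0.3983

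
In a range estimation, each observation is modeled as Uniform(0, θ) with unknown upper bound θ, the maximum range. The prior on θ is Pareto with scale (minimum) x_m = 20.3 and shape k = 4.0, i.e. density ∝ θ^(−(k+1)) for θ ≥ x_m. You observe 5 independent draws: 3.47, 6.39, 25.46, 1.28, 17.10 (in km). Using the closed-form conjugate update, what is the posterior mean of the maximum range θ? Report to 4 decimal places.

A Pareto(scale x_m, shape k) prior on the upper bound θ of Uniform(0, θ) is conjugate: posterior is Pareto(max(x_m, max xᵢ), k + n).
Sample maximum = 25.46; prior scale x_m = 20.3 → posterior scale = max = 25.46.
Posterior shape = 4.0 + 5 = 9.0.
E[θ|data] = k·x_m/(k−1) = 9.0·25.46/8.0 = 28.6425.

28.6425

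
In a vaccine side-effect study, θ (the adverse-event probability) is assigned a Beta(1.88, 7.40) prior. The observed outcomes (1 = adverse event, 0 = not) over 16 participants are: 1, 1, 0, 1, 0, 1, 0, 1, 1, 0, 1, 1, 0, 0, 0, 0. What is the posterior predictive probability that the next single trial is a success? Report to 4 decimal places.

0.3908

The Beta prior is conjugate to a Binomial/Bernoulli likelihood; the update adds successes to α and failures to β.
Posterior: Beta(α+k, β+n−k) = Beta(1.88+8, 7.40+8) = Beta(9.88, 15.40).
For a single future Bernoulli trial, P(success | data) = α/(α+β) = 0.3908.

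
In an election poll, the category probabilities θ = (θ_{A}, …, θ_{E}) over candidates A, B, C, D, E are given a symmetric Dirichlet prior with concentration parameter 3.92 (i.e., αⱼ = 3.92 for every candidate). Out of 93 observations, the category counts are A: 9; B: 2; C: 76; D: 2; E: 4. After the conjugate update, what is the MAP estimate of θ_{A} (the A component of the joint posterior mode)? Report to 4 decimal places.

The Dirichlet prior is conjugate to the Multinomial likelihood: each posterior αⱼ = prior αⱼ + observed count nⱼ.
Posterior concentration: (12.92, 5.92, 79.92, 5.92, 7.92), total = 112.60.
Joint mode component: (α_{A}−1)/(Σα−K) = 11.92/107.60 = 0.1108.

0.1108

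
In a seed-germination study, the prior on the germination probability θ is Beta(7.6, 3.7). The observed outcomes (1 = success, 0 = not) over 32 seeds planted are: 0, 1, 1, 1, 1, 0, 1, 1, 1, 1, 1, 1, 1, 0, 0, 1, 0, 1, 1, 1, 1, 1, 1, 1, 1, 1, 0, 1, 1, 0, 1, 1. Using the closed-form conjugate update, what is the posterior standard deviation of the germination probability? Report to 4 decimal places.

The Beta prior is conjugate to a Binomial/Bernoulli likelihood; the update adds successes to α and failures to β.
Posterior: Beta(α+k, β+n−k) = Beta(7.6+25, 3.7+7) = Beta(32.6, 10.7).
Var = αβ/((α+β)²(α+β+1)) = 32.6·10.7/(43.3²·44.3) = 0.00419973; SD = √0.00419973 = 0.0648.

0.0648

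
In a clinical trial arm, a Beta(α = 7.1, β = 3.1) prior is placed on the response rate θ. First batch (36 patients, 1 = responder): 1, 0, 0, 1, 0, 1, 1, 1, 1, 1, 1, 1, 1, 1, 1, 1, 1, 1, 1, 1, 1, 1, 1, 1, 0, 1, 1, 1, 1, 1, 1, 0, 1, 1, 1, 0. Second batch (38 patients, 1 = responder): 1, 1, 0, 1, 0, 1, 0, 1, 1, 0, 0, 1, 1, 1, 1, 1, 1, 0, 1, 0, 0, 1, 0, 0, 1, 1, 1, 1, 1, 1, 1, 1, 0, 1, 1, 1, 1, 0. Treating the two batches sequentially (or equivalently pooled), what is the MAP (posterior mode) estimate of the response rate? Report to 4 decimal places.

0.7555

The Beta prior is conjugate to a Binomial/Bernoulli likelihood; the update adds successes to α and failures to β.
After batch 1: Beta(7.1+30, 3.1+6) = Beta(37.1, 9.1).
After batch 2: Beta(37.1+26, 9.1+12) = Beta(63.1, 21.1).
Mode of Beta(a,b) for a,b>1 is (a−1)/(a+b−2) = 62.1/82.2 = 0.7555.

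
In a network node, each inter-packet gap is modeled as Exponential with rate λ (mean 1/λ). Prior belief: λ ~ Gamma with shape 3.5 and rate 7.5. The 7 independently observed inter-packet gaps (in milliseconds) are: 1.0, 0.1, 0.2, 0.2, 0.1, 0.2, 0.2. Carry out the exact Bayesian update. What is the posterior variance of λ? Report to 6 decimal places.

0.116343

With a Gamma(shape α, rate β) prior on the exponential rate λ, the posterior after n observations with total T = Σxᵢ is Gamma(α+n, β+T).
Sum of observations T = 2.0 milliseconds; n = 7.
Posterior: Gamma(3.5+7, 7.5+2.0) = Gamma(10.5, 9.5).
Var = α/β² = 0.116343.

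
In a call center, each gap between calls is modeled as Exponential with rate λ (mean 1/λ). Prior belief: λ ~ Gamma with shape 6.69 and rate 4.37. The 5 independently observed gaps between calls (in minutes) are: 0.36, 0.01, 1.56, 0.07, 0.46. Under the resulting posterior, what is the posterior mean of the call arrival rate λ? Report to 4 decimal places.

With a Gamma(shape α, rate β) prior on the exponential rate λ, the posterior after n observations with total T = Σxᵢ is Gamma(α+n, β+T).
Sum of observations T = 2.46 minutes; n = 5.
Posterior: Gamma(6.69+5, 4.37+2.46) = Gamma(11.69, 6.83).
Posterior mean of λ = α/β = 11.69/6.83 = 1.7116.

1.7116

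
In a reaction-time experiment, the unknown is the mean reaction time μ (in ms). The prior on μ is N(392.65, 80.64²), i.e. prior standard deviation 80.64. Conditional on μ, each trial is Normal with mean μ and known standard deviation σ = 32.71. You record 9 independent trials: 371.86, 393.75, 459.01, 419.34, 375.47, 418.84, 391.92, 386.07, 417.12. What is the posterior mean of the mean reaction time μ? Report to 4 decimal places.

For Normal data with known variance σ², a Normal(μ₀, σ₀²) prior on μ is conjugate. Posterior precision = 1/σ₀² + n/σ²; posterior mean is the precision-weighted average of μ₀ and x̄.
Σxᵢ = 371.86 + 393.75 + 459.01 + 419.34 + 375.47 + 418.84 + 391.92 + 386.07 + 417.12 = 3633.38, so n·x̄ = 3633.38.
σ₀² = 80.64² = 6502.8096, σ² = 32.71² = 1069.9441; σ² + n·σ₀² = 1069.9441 + 9·6502.8096 = 59595.2305.
Posterior mean = (μ₀/σ₀² + n·x̄/σ²)/(1/σ₀² + n/σ²) = (σ²·μ₀ + σ₀²·n·x̄)/(σ² + n·σ₀²) = (1069.9441·392.65 + 6502.8096·3633.38)/59595.2305 = 24047291.895313/59595.2305 = 403.5103.

403.5103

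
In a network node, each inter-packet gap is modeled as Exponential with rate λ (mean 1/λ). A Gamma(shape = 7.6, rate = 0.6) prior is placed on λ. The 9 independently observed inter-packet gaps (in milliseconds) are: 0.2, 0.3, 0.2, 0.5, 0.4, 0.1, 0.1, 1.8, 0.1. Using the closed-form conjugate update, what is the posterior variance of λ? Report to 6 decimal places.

0.897783

With a Gamma(shape α, rate β) prior on the exponential rate λ, the posterior after n observations with total T = Σxᵢ is Gamma(α+n, β+T).
Sum of observations T = 3.7 milliseconds; n = 9.
Posterior: Gamma(7.6+9, 0.6+3.7) = Gamma(16.6, 4.3).
Var = α/β² = 0.897783.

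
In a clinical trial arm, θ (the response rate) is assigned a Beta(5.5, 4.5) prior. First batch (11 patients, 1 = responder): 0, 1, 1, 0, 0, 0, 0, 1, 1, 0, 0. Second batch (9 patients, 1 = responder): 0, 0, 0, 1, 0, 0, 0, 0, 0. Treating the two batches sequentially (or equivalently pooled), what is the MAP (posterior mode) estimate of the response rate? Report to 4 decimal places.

The Beta prior is conjugate to a Binomial/Bernoulli likelihood; the update adds successes to α and failures to β.
After batch 1: Beta(5.5+4, 4.5+7) = Beta(9.5, 11.5).
After batch 2: Beta(9.5+1, 11.5+8) = Beta(10.5, 19.5).
Mode of Beta(a,b) for a,b>1 is (a−1)/(a+b−2) = 9.5/28.0 = 0.3393.

0.3393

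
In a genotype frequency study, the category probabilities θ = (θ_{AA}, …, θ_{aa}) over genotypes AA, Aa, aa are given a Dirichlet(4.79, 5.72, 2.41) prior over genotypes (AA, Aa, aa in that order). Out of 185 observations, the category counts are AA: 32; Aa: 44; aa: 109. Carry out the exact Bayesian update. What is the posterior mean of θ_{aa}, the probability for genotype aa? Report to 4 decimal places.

0.5629

The Dirichlet prior is conjugate to the Multinomial likelihood: each posterior αⱼ = prior αⱼ + observed count nⱼ.
Posterior concentration: (36.79, 49.72, 111.41), total = 197.92.
E[θ_{aa}|data] = α_{aa}/Σα = 111.41/197.92 = 0.5629.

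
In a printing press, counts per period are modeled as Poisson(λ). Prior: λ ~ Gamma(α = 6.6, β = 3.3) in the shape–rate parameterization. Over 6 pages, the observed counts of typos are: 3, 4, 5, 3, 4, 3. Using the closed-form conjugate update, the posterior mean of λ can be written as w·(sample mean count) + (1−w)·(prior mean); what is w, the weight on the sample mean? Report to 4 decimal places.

With a Gamma(shape α, rate β) prior, the Poisson likelihood is conjugate: the posterior is Gamma(α + ΣXᵢ, β + n).
Posterior mean = (α₀+S)/(β₀+n) = [n/(β₀+n)]·(S/n) + [β₀/(β₀+n)]·(α₀/β₀), so only n and β₀ enter the weight.
Weight on data w = n/(β₀+n) = 6/(3.3+6) = 6/9.3 = 0.6452.

0.6452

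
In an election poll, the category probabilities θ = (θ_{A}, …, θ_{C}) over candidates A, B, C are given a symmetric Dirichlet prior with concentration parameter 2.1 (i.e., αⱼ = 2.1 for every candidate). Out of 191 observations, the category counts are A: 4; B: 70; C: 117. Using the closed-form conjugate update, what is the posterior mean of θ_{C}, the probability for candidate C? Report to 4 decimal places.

0.6036

The Dirichlet prior is conjugate to the Multinomial likelihood: each posterior αⱼ = prior αⱼ + observed count nⱼ.
Posterior concentration: (6.1, 72.1, 119.1), total = 197.3.
E[θ_{C}|data] = α_{C}/Σα = 119.1/197.3 = 0.6036.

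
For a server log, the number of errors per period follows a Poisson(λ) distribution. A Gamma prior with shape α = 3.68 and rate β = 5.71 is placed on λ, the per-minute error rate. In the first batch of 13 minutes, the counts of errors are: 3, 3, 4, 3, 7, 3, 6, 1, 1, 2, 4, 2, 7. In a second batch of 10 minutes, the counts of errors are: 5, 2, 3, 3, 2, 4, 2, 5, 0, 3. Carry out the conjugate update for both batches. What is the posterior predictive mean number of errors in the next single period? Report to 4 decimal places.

With a Gamma(shape α, rate β) prior, the Poisson likelihood is conjugate: the posterior is Gamma(α + ΣXᵢ, β + n).
Batch 1: sum of counts S = 46 over n = 13 minutes.
After batch 1: Gamma(α+S, β+n) = Gamma(3.68+46, 5.71+13) = Gamma(49.68, 18.71).
Batch 2: sum of counts S = 29 over n = 10 minutes.
After batch 2: Gamma(α+S, β+n) = Gamma(49.68+29, 18.71+10) = Gamma(78.68, 28.71).
The predictive distribution for one future period is NegBinom with mean α/β = 2.7405.

2.7405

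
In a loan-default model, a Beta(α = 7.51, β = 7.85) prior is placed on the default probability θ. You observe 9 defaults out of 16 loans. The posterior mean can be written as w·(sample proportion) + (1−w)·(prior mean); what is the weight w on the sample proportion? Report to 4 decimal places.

The Beta prior is conjugate to a Binomial/Bernoulli likelihood; the update adds successes to α and failures to β.
Posterior mean = (α₀+k)/(α₀+β₀+n) = [n/(α₀+β₀+n)]·(k/n) + [(α₀+β₀)/(α₀+β₀+n)]·α₀/(α₀+β₀), so only n and the prior enter the weight.
The weight on the data is w = n/(α₀+β₀+n) = 16/(7.51+7.85+16) = 16/31.36 = 0.5102.

0.5102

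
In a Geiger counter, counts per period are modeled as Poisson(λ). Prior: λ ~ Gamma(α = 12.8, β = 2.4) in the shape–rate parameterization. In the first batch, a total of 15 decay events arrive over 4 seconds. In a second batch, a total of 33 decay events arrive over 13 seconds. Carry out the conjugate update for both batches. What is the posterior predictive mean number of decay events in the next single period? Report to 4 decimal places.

With a Gamma(shape α, rate β) prior, the Poisson likelihood is conjugate: the posterior is Gamma(α + ΣXᵢ, β + n).
After batch 1: Gamma(α+S, β+n) = Gamma(12.8+15, 2.4+4) = Gamma(27.8, 6.4).
After batch 2: Gamma(α+S, β+n) = Gamma(27.8+33, 6.4+13) = Gamma(60.8, 19.4).
The predictive distribution for one future period is NegBinom with mean α/β = 3.1340.

3.1340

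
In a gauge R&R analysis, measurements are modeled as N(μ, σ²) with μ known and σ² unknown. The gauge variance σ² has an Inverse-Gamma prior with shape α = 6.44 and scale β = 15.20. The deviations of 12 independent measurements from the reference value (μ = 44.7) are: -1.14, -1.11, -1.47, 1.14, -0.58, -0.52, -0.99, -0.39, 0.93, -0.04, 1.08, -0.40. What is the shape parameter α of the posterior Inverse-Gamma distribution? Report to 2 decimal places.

With known mean μ and an Inverse-Gamma(α, β) prior on σ², the Normal likelihood is conjugate: posterior is Inv-Gamma(α + n/2, β + Σ(xᵢ−μ)²/2).
Σ(xᵢ−μ)² = (-1.14)² + (-1.11)² + (-1.47)² + (1.14)² + (-0.58)² + (-0.52)² + (-0.99)² + (-0.39)² + (0.93)² + (-0.04)² + (1.08)² + (-0.40)² = 9.9241.
Posterior: Inv-Gamma(6.44 + 12/2, 15.20 + 9.9241/2) = Inv-Gamma(12.44, 20.16205).
Posterior α = 12.44.

12.44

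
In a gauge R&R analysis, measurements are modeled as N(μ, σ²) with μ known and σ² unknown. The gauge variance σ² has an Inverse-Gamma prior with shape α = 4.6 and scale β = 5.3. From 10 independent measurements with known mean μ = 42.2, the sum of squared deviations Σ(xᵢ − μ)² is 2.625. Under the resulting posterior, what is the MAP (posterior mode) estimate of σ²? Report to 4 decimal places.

0.6238

With known mean μ and an Inverse-Gamma(α, β) prior on σ², the Normal likelihood is conjugate: posterior is Inv-Gamma(α + n/2, β + Σ(xᵢ−μ)²/2).
Posterior: Inv-Gamma(4.6 + 10/2, 5.3 + 2.625/2) = Inv-Gamma(9.60, 6.6125).
Mode = β/(α+1) = 6.6125/10.60 = 0.6238.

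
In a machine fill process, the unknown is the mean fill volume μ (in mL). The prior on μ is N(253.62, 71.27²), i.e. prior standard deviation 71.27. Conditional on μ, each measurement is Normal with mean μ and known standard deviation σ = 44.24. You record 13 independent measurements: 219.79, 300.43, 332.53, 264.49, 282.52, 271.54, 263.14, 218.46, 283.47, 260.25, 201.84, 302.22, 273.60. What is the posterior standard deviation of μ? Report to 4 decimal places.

12.0921

For Normal data with known variance σ², a Normal(μ₀, σ₀²) prior on μ is conjugate. Posterior precision = 1/σ₀² + n/σ²; posterior mean is the precision-weighted average of μ₀ and x̄.
σ₀² = 71.27² = 5079.4129, σ² = 44.24² = 1957.1776; σ² + n·σ₀² = 1957.1776 + 13·5079.4129 = 67989.5453.
Posterior precision = 1/σ₀² + n/σ² = 1/5079.4129 + 13/1957.1776 = (σ² + n·σ₀²)/(σ₀²σ²) = 67989.5453/(5079.4129·1957.1776); posterior variance σₙ² = σ₀²σ²/(σ² + n·σ₀²) = 5079.4129·1957.1776/67989.5453 = 146.218262.
Posterior SD = √σₙ² = √(5079.4129·1957.1776/67989.5453) = 12.0921.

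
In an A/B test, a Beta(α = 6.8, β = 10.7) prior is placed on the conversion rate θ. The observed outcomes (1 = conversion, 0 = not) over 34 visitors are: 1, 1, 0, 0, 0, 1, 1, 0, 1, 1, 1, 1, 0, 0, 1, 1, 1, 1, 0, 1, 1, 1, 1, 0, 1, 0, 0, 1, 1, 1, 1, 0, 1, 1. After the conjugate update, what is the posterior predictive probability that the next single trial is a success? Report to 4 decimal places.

The Beta prior is conjugate to a Binomial/Bernoulli likelihood; the update adds successes to α and failures to β.
Posterior: Beta(α+k, β+n−k) = Beta(6.8+23, 10.7+11) = Beta(29.8, 21.7).
For a single future Bernoulli trial, P(success | data) = α/(α+β) = 0.5786.

0.5786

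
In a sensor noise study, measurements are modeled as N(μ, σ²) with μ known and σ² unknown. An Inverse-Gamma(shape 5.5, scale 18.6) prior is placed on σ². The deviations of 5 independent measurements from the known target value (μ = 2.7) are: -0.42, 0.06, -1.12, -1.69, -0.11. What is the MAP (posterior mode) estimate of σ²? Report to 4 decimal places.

2.3057

With known mean μ and an Inverse-Gamma(α, β) prior on σ², the Normal likelihood is conjugate: posterior is Inv-Gamma(α + n/2, β + Σ(xᵢ−μ)²/2).
Σ(xᵢ−μ)² = (-0.42)² + (0.06)² + (-1.12)² + (-1.69)² + (-0.11)² = 4.3026.
Posterior: Inv-Gamma(5.5 + 5/2, 18.6 + 4.3026/2) = Inv-Gamma(8.00, 20.75130).
Mode = β/(α+1) = 20.75130/9.00 = 2.3057.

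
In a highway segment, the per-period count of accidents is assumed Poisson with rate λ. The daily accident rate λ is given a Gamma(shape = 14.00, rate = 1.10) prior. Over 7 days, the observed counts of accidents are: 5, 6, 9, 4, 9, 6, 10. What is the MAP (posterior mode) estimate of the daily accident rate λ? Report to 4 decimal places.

7.6543

With a Gamma(shape α, rate β) prior, the Poisson likelihood is conjugate: the posterior is Gamma(α + ΣXᵢ, β + n).
Sum of counts S = 49 over n = 7 days.
Posterior: Gamma(α+S, β+n) = Gamma(14.00+49, 1.10+7) = Gamma(63.00, 8.10).
Mode of Gamma(α,β) for α≥1 is (α−1)/β = 62.00/8.10 = 7.6543.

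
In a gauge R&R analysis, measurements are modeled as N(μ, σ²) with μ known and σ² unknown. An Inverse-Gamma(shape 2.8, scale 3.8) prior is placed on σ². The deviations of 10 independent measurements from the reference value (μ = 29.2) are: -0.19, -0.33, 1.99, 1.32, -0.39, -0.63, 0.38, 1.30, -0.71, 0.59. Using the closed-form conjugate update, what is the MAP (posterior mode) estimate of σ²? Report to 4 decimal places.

With known mean μ and an Inverse-Gamma(α, β) prior on σ², the Normal likelihood is conjugate: posterior is Inv-Gamma(α + n/2, β + Σ(xᵢ−μ)²/2).
Σ(xᵢ−μ)² = (-0.19)² + (-0.33)² + (1.99)² + (1.32)² + (-0.39)² + (-0.63)² + (0.38)² + (1.30)² + (-0.71)² + (0.59)² = 9.0831.
Posterior: Inv-Gamma(2.8 + 10/2, 3.8 + 9.0831/2) = Inv-Gamma(7.80, 8.34155).
Mode = β/(α+1) = 8.34155/8.80 = 0.9479.

0.9479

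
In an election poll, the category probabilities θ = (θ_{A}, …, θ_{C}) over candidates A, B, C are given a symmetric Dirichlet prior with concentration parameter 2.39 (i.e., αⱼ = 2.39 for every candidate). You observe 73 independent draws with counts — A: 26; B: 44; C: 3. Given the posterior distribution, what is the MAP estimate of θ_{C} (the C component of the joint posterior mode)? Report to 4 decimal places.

0.0569

The Dirichlet prior is conjugate to the Multinomial likelihood: each posterior αⱼ = prior αⱼ + observed count nⱼ.
Posterior concentration: (28.39, 46.39, 5.39), total = 80.17.
Joint mode component: (α_{C}−1)/(Σα−K) = 4.39/77.17 = 0.0569.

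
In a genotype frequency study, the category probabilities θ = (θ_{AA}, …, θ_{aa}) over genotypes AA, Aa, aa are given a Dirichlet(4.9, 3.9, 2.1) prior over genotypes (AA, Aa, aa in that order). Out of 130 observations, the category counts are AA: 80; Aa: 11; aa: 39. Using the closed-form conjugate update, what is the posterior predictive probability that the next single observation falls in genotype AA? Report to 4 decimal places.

The Dirichlet prior is conjugate to the Multinomial likelihood: each posterior αⱼ = prior αⱼ + observed count nⱼ.
Posterior concentration: (84.9, 14.9, 41.1), total = 140.9.
P(next = AA | data) = α_{AA}/Σα = 0.6026.

0.6026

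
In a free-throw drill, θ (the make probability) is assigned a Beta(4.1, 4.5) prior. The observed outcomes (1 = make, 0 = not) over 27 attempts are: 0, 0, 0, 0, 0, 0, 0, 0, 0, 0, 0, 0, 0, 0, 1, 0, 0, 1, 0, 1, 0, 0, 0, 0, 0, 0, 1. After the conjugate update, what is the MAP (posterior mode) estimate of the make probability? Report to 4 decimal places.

The Beta prior is conjugate to a Binomial/Bernoulli likelihood; the update adds successes to α and failures to β.
Posterior: Beta(α+k, β+n−k) = Beta(4.1+4, 4.5+23) = Beta(8.1, 27.5).
Mode of Beta(a,b) for a,b>1 is (a−1)/(a+b−2) = 7.1/33.6 = 0.2113.

0.2113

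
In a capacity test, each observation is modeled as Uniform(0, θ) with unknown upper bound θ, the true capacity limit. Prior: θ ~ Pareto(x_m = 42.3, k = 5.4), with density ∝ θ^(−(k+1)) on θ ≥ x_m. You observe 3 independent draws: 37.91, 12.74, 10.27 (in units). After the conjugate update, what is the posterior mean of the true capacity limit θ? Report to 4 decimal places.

A Pareto(scale x_m, shape k) prior on the upper bound θ of Uniform(0, θ) is conjugate: posterior is Pareto(max(x_m, max xᵢ), k + n).
Sample maximum = 37.91; prior scale x_m = 42.3 → posterior scale = max = 42.30.
Posterior shape = 5.4 + 3 = 8.4.
E[θ|data] = k·x_m/(k−1) = 8.4·42.30/7.4 = 48.0162.

48.0162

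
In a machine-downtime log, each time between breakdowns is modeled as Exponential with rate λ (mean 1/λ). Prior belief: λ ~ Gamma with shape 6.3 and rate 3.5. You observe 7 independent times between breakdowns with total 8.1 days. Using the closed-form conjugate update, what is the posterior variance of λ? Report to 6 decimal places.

0.098841

With a Gamma(shape α, rate β) prior on the exponential rate λ, the posterior after n observations with total T = Σxᵢ is Gamma(α+n, β+T).
Posterior: Gamma(6.3+7, 3.5+8.1) = Gamma(13.3, 11.6).
Var = α/β² = 0.098841.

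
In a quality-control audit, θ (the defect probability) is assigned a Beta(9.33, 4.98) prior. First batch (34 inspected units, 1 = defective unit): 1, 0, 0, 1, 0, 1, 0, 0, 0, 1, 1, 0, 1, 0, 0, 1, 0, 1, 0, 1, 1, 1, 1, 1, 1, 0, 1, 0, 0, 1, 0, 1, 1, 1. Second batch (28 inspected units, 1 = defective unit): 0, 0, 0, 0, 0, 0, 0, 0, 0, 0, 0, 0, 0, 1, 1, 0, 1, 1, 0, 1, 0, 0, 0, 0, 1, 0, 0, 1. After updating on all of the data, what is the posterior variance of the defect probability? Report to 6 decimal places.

0.003216

The Beta prior is conjugate to a Binomial/Bernoulli likelihood; the update adds successes to α and failures to β.
After batch 1: Beta(9.33+19, 4.98+15) = Beta(28.33, 19.98).
After batch 2: Beta(28.33+7, 19.98+21) = Beta(35.33, 40.98).
Var = αβ/((α+β)²(α+β+1)) = 35.33·40.98/(76.31²·77.31) = 0.003216.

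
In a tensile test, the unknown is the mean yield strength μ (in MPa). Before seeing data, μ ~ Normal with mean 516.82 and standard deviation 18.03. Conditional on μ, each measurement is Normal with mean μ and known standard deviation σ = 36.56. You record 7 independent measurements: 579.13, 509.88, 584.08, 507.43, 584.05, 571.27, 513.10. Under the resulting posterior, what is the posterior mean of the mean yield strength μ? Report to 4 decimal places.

537.6269

For Normal data with known variance σ², a Normal(μ₀, σ₀²) prior on μ is conjugate. Posterior precision = 1/σ₀² + n/σ²; posterior mean is the precision-weighted average of μ₀ and x̄.
Σxᵢ = 579.13 + 509.88 + 584.08 + 507.43 + 584.05 + 571.27 + 513.10 = 3848.94, so n·x̄ = 3848.94.
σ₀² = 18.03² = 325.0809, σ² = 36.56² = 1336.6336; σ² + n·σ₀² = 1336.6336 + 7·325.0809 = 3612.1999.
Posterior mean = (μ₀/σ₀² + n·x̄/σ²)/(1/σ₀² + n/σ²) = (σ²·μ₀ + σ₀²·n·x̄)/(σ² + n·σ₀²) = (1336.6336·516.82 + 325.0809·3848.94)/3612.1999 = 1942015.856398/3612.1999 = 537.6269.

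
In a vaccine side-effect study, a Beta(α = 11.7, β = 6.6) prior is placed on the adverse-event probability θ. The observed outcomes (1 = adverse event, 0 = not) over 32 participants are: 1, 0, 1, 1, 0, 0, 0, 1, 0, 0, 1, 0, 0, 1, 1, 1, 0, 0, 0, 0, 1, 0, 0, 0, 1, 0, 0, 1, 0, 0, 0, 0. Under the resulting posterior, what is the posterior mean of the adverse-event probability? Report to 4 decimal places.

0.4513

The Beta prior is conjugate to a Binomial/Bernoulli likelihood; the update adds successes to α and failures to β.
Posterior: Beta(α+k, β+n−k) = Beta(11.7+11, 6.6+21) = Beta(22.7, 27.6).
Posterior mean = α/(α+β) = 22.7/50.3 = 0.4513.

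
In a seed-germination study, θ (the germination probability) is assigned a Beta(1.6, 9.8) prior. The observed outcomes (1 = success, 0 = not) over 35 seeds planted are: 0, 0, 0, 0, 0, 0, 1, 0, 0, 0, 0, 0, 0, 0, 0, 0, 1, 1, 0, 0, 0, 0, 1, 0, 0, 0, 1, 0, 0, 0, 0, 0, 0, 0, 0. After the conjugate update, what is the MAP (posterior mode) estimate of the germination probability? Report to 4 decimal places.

The Beta prior is conjugate to a Binomial/Bernoulli likelihood; the update adds successes to α and failures to β.
Posterior: Beta(α+k, β+n−k) = Beta(1.6+5, 9.8+30) = Beta(6.6, 39.8).
Mode of Beta(a,b) for a,b>1 is (a−1)/(a+b−2) = 5.6/44.4 = 0.1261.

0.1261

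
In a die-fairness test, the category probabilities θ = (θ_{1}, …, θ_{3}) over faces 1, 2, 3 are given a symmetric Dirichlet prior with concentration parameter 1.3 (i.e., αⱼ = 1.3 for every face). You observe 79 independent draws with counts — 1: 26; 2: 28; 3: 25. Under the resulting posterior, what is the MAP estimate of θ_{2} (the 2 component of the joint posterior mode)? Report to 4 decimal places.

0.3542

The Dirichlet prior is conjugate to the Multinomial likelihood: each posterior αⱼ = prior αⱼ + observed count nⱼ.
Posterior concentration: (27.3, 29.3, 26.3), total = 82.9.
Joint mode component: (α_{2}−1)/(Σα−K) = 28.3/79.9 = 0.3542.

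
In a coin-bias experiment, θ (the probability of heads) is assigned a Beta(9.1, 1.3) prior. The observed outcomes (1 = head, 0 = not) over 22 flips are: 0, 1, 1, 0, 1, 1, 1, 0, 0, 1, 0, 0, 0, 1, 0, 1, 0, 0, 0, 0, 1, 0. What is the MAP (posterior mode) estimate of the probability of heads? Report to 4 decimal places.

The Beta prior is conjugate to a Binomial/Bernoulli likelihood; the update adds successes to α and failures to β.
Posterior: Beta(α+k, β+n−k) = Beta(9.1+9, 1.3+13) = Beta(18.1, 14.3).
Mode of Beta(a,b) for a,b>1 is (a−1)/(a+b−2) = 17.1/30.4 = 0.5625.

0.5625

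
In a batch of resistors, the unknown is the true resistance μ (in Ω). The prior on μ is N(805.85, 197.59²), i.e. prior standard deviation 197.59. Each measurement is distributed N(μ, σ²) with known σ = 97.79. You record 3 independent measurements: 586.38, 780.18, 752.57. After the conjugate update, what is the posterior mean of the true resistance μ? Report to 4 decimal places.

713.8853

For Normal data with known variance σ², a Normal(μ₀, σ₀²) prior on μ is conjugate. Posterior precision = 1/σ₀² + n/σ²; posterior mean is the precision-weighted average of μ₀ and x̄.
Σxᵢ = 586.38 + 780.18 + 752.57 = 2119.13, so n·x̄ = 2119.13.
σ₀² = 197.59² = 39041.8081, σ² = 97.79² = 9562.8841; σ² + n·σ₀² = 9562.8841 + 3·39041.8081 = 126688.3084.
Posterior mean = (μ₀/σ₀² + n·x̄/σ²)/(1/σ₀² + n/σ²) = (σ²·μ₀ + σ₀²·n·x̄)/(σ² + n·σ₀²) = (9562.8841·805.85 + 39041.8081·2119.13)/126688.3084 = 90440916.950938/126688.3084 = 713.8853.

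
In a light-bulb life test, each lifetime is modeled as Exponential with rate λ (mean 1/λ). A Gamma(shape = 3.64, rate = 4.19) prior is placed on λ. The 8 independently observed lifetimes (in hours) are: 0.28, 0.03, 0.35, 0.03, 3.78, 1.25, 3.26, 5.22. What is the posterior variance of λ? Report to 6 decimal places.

0.034418

With a Gamma(shape α, rate β) prior on the exponential rate λ, the posterior after n observations with total T = Σxᵢ is Gamma(α+n, β+T).
Sum of observations T = 14.20 hours; n = 8.
Posterior: Gamma(3.64+8, 4.19+14.20) = Gamma(11.64, 18.39).
Var = α/β² = 0.034418.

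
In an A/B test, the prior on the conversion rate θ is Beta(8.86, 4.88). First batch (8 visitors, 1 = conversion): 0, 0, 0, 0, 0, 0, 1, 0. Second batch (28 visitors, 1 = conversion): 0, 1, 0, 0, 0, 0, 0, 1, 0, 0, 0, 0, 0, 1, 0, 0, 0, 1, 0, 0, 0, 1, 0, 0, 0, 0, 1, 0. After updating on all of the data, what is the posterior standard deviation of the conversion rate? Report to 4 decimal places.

The Beta prior is conjugate to a Binomial/Bernoulli likelihood; the update adds successes to α and failures to β.
After batch 1: Beta(8.86+1, 4.88+7) = Beta(9.86, 11.88).
After batch 2: Beta(9.86+6, 11.88+22) = Beta(15.86, 33.88).
Var = αβ/((α+β)²(α+β+1)) = 15.86·33.88/(49.74²·50.74) = 0.00428040; SD = √0.00428040 = 0.0654.

0.0654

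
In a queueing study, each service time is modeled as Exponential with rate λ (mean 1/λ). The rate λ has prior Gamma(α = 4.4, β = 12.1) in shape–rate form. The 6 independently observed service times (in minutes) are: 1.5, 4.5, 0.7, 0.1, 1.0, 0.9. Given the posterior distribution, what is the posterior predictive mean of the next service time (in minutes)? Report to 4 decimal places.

With a Gamma(shape α, rate β) prior on the exponential rate λ, the posterior after n observations with total T = Σxᵢ is Gamma(α+n, β+T).
Sum of observations T = 8.7 minutes; n = 6.
Posterior: Gamma(4.4+6, 12.1+8.7) = Gamma(10.4, 20.8).
The predictive distribution for the next observation is Lomax; its mean is β/(α−1) = 20.8/9.4 = 2.2128.

2.2128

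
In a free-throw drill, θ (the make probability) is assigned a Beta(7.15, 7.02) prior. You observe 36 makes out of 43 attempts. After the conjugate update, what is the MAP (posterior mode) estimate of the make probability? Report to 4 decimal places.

0.7640

The Beta prior is conjugate to a Binomial/Bernoulli likelihood; the update adds successes to α and failures to β.
Posterior: Beta(α+k, β+n−k) = Beta(7.15+36, 7.02+7) = Beta(43.15, 14.02).
Mode of Beta(a,b) for a,b>1 is (a−1)/(a+b−2) = 42.15/55.17 = 0.7640.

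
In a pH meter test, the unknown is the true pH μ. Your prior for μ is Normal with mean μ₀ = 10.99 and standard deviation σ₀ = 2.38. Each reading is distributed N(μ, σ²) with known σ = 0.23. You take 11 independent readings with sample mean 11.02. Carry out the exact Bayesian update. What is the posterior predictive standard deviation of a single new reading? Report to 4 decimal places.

0.2402

For Normal data with known variance σ², a Normal(μ₀, σ₀²) prior on μ is conjugate. Posterior precision = 1/σ₀² + n/σ²; posterior mean is the precision-weighted average of μ₀ and x̄.
σ₀² = 2.38² = 5.6644, σ² = 0.23² = 0.0529; σ² + n·σ₀² = 0.0529 + 11·5.6644 = 62.3613.
Posterior precision = 1/σ₀² + n/σ² = 1/5.6644 + 11/0.0529 = (σ² + n·σ₀²)/(σ₀²σ²) = 62.3613/(5.6644·0.0529); posterior variance σₙ² = σ₀²σ²/(σ² + n·σ₀²) = 5.6644·0.0529/62.3613 = 0.004805.
Predictive variance for one new observation = σₙ² + σ² = 5.6644·0.0529/62.3613 + 0.0529 = σ²·(σ₀² + 62.3613)/62.3613 = 0.0529·68.0257/62.3613 = 0.057705; SD = √(0.0529·68.0257/62.3613) = 0.2402.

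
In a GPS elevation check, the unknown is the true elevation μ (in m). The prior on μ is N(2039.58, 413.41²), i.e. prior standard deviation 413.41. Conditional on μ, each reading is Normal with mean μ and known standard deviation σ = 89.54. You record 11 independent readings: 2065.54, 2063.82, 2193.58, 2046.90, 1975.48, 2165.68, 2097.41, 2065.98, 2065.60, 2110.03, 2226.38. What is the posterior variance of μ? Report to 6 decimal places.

725.760513

For Normal data with known variance σ², a Normal(μ₀, σ₀²) prior on μ is conjugate. Posterior precision = 1/σ₀² + n/σ²; posterior mean is the precision-weighted average of μ₀ and x̄.
σ₀² = 413.41² = 170907.8281, σ² = 89.54² = 8017.4116; σ² + n·σ₀² = 8017.4116 + 11·170907.8281 = 1888003.5207.
Posterior precision = 1/σ₀² + n/σ² = 1/170907.8281 + 11/8017.4116 = (σ² + n·σ₀²)/(σ₀²σ²) = 1888003.5207/(170907.8281·8017.4116); posterior variance σₙ² = σ₀²σ²/(σ² + n·σ₀²) = 170907.8281·8017.4116/1888003.5207 = 725.760513.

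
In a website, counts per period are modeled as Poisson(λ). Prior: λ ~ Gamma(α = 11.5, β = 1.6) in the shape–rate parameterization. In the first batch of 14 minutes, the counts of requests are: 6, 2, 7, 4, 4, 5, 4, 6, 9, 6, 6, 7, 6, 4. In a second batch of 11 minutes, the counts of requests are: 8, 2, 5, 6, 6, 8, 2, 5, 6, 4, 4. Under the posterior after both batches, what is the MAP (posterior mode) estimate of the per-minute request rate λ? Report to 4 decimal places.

With a Gamma(shape α, rate β) prior, the Poisson likelihood is conjugate: the posterior is Gamma(α + ΣXᵢ, β + n).
Batch 1: sum of counts S = 76 over n = 14 minutes.
After batch 1: Gamma(α+S, β+n) = Gamma(11.5+76, 1.6+14) = Gamma(87.5, 15.6).
Batch 2: sum of counts S = 56 over n = 11 minutes.
After batch 2: Gamma(α+S, β+n) = Gamma(87.5+56, 15.6+11) = Gamma(143.5, 26.6).
Mode of Gamma(α,β) for α≥1 is (α−1)/β = 142.5/26.6 = 5.3571.

5.3571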